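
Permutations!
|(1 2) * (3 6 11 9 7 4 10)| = |(1 2)(3 6 11 9 7 4 10)| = 14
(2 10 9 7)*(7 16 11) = (2 10 9 16 11 7) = [0, 1, 10, 3, 4, 5, 6, 2, 8, 16, 9, 7, 12, 13, 14, 15, 11]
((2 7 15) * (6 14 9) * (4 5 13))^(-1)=((2 7 15)(4 5 13)(6 14 9))^(-1)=(2 15 7)(4 13 5)(6 9 14)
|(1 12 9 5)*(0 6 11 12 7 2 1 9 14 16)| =|(0 6 11 12 14 16)(1 7 2)(5 9)| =6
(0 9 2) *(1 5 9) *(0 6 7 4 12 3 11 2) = [1, 5, 6, 11, 12, 9, 7, 4, 8, 0, 10, 2, 3] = (0 1 5 9)(2 6 7 4 12 3 11)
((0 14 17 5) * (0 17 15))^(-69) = ((0 14 15)(5 17))^(-69) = (5 17)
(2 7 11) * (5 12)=[0, 1, 7, 3, 4, 12, 6, 11, 8, 9, 10, 2, 5]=(2 7 11)(5 12)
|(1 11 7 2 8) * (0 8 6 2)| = 10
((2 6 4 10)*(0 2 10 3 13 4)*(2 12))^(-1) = ((0 12 2 6)(3 13 4))^(-1) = (0 6 2 12)(3 4 13)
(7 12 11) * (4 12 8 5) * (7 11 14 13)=(4 12 14 13 7 8 5)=[0, 1, 2, 3, 12, 4, 6, 8, 5, 9, 10, 11, 14, 7, 13]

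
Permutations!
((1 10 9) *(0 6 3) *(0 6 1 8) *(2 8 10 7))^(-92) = (10)(0 2 1 8 7)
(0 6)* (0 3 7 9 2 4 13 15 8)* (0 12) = (0 6 3 7 9 2 4 13 15 8 12) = [6, 1, 4, 7, 13, 5, 3, 9, 12, 2, 10, 11, 0, 15, 14, 8]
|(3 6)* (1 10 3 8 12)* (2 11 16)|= 6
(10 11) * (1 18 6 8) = (1 18 6 8)(10 11) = [0, 18, 2, 3, 4, 5, 8, 7, 1, 9, 11, 10, 12, 13, 14, 15, 16, 17, 6]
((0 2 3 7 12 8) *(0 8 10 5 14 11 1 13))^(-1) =((0 2 3 7 12 10 5 14 11 1 13))^(-1) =(0 13 1 11 14 5 10 12 7 3 2)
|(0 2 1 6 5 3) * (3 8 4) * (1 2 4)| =12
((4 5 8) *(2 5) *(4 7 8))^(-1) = (2 4 5)(7 8)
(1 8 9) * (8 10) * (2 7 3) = (1 10 8 9)(2 7 3) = [0, 10, 7, 2, 4, 5, 6, 3, 9, 1, 8]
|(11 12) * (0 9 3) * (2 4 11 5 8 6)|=|(0 9 3)(2 4 11 12 5 8 6)|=21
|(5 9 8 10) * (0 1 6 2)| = 4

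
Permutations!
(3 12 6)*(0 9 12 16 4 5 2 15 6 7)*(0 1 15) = (0 9 12 7 1 15 6 3 16 4 5 2) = [9, 15, 0, 16, 5, 2, 3, 1, 8, 12, 10, 11, 7, 13, 14, 6, 4]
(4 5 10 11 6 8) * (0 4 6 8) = [4, 1, 2, 3, 5, 10, 0, 7, 6, 9, 11, 8] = (0 4 5 10 11 8 6)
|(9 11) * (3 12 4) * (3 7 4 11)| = 4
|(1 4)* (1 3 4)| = |(3 4)| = 2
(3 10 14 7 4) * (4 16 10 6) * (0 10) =[10, 1, 2, 6, 3, 5, 4, 16, 8, 9, 14, 11, 12, 13, 7, 15, 0] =(0 10 14 7 16)(3 6 4)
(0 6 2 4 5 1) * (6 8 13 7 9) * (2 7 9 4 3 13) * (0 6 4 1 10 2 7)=(0 8 7 1 6)(2 3 13 9 4 5 10)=[8, 6, 3, 13, 5, 10, 0, 1, 7, 4, 2, 11, 12, 9]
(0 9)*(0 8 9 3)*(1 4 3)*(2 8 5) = (0 1 4 3)(2 8 9 5) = [1, 4, 8, 0, 3, 2, 6, 7, 9, 5]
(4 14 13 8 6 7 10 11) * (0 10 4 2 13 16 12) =(0 10 11 2 13 8 6 7 4 14 16 12) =[10, 1, 13, 3, 14, 5, 7, 4, 6, 9, 11, 2, 0, 8, 16, 15, 12]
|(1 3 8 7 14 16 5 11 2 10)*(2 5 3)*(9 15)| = 30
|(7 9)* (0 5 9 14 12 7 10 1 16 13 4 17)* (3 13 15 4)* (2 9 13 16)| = |(0 5 13 3 16 15 4 17)(1 2 9 10)(7 14 12)| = 24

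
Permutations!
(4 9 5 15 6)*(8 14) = (4 9 5 15 6)(8 14) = [0, 1, 2, 3, 9, 15, 4, 7, 14, 5, 10, 11, 12, 13, 8, 6]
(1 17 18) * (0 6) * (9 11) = [6, 17, 2, 3, 4, 5, 0, 7, 8, 11, 10, 9, 12, 13, 14, 15, 16, 18, 1] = (0 6)(1 17 18)(9 11)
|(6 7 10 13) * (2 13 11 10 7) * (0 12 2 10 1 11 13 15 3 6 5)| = |(0 12 2 15 3 6 10 13 5)(1 11)| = 18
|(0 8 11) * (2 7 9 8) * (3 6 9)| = |(0 2 7 3 6 9 8 11)| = 8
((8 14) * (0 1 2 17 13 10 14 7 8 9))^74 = ((0 1 2 17 13 10 14 9)(7 8))^74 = (0 2 13 14)(1 17 10 9)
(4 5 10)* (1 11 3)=(1 11 3)(4 5 10)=[0, 11, 2, 1, 5, 10, 6, 7, 8, 9, 4, 3]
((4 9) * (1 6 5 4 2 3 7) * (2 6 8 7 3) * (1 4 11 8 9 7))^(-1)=(1 8 11 5 6 9)(4 7)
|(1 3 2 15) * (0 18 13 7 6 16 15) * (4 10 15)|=|(0 18 13 7 6 16 4 10 15 1 3 2)|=12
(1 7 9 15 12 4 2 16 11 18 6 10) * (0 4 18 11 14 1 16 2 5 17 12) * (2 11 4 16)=(0 16 14 1 7 9 15)(2 11 4 5 17 12 18 6 10)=[16, 7, 11, 3, 5, 17, 10, 9, 8, 15, 2, 4, 18, 13, 1, 0, 14, 12, 6]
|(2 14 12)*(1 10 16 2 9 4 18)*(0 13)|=|(0 13)(1 10 16 2 14 12 9 4 18)|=18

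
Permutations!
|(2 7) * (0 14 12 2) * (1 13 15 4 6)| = 5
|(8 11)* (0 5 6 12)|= 4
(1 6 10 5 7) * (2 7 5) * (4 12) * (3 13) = (1 6 10 2 7)(3 13)(4 12) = [0, 6, 7, 13, 12, 5, 10, 1, 8, 9, 2, 11, 4, 3]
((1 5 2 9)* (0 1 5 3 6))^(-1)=((0 1 3 6)(2 9 5))^(-1)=(0 6 3 1)(2 5 9)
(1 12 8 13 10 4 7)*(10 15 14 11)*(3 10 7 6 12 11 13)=(1 11 7)(3 10 4 6 12 8)(13 15 14)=[0, 11, 2, 10, 6, 5, 12, 1, 3, 9, 4, 7, 8, 15, 13, 14]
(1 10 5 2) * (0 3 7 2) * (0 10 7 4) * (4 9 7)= (0 3 9 7 2 1 4)(5 10)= [3, 4, 1, 9, 0, 10, 6, 2, 8, 7, 5]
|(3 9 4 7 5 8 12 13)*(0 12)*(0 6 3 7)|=|(0 12 13 7 5 8 6 3 9 4)|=10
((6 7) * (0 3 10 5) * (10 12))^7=(0 12 5 3 10)(6 7)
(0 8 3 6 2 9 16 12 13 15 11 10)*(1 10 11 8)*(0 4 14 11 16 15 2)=(0 1 10 4 14 11 16 12 13 2 9 15 8 3 6)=[1, 10, 9, 6, 14, 5, 0, 7, 3, 15, 4, 16, 13, 2, 11, 8, 12]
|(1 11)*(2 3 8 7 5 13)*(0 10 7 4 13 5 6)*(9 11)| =60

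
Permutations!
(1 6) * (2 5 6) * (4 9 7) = [0, 2, 5, 3, 9, 6, 1, 4, 8, 7] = (1 2 5 6)(4 9 7)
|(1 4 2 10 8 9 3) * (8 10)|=6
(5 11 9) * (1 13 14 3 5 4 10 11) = (1 13 14 3 5)(4 10 11 9) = [0, 13, 2, 5, 10, 1, 6, 7, 8, 4, 11, 9, 12, 14, 3]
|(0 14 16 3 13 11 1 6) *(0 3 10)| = |(0 14 16 10)(1 6 3 13 11)| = 20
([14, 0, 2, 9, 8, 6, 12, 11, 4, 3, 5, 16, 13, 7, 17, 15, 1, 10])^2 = [17, 14, 2, 3, 4, 12, 13, 16, 8, 9, 6, 1, 7, 11, 10, 15, 0, 5]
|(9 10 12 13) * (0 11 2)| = |(0 11 2)(9 10 12 13)| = 12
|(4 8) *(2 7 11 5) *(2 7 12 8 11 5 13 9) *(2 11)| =|(2 12 8 4)(5 7)(9 11 13)| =12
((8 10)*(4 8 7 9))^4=((4 8 10 7 9))^4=(4 9 7 10 8)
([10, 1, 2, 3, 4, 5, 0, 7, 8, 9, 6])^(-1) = (0 6 10)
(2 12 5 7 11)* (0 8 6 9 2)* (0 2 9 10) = [8, 1, 12, 3, 4, 7, 10, 11, 6, 9, 0, 2, 5] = (0 8 6 10)(2 12 5 7 11)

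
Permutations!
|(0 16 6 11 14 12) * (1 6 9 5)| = |(0 16 9 5 1 6 11 14 12)| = 9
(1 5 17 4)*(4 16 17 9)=(1 5 9 4)(16 17)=[0, 5, 2, 3, 1, 9, 6, 7, 8, 4, 10, 11, 12, 13, 14, 15, 17, 16]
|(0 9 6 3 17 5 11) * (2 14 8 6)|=|(0 9 2 14 8 6 3 17 5 11)|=10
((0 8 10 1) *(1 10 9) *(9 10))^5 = (10)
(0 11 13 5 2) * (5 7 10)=(0 11 13 7 10 5 2)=[11, 1, 0, 3, 4, 2, 6, 10, 8, 9, 5, 13, 12, 7]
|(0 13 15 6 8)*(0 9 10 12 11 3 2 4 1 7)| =|(0 13 15 6 8 9 10 12 11 3 2 4 1 7)| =14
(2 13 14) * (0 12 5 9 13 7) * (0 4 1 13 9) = (0 12 5)(1 13 14 2 7 4) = [12, 13, 7, 3, 1, 0, 6, 4, 8, 9, 10, 11, 5, 14, 2]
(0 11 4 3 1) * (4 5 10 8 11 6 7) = (0 6 7 4 3 1)(5 10 8 11) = [6, 0, 2, 1, 3, 10, 7, 4, 11, 9, 8, 5]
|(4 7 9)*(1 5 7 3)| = |(1 5 7 9 4 3)| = 6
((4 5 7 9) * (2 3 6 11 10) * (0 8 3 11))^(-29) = ((0 8 3 6)(2 11 10)(4 5 7 9))^(-29) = (0 6 3 8)(2 11 10)(4 9 7 5)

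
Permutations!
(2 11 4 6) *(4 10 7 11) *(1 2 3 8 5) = [0, 2, 4, 8, 6, 1, 3, 11, 5, 9, 7, 10] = (1 2 4 6 3 8 5)(7 11 10)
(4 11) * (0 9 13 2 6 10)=(0 9 13 2 6 10)(4 11)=[9, 1, 6, 3, 11, 5, 10, 7, 8, 13, 0, 4, 12, 2]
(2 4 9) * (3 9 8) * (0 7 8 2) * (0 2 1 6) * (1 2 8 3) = (0 7 3 9 8 1 6)(2 4) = [7, 6, 4, 9, 2, 5, 0, 3, 1, 8]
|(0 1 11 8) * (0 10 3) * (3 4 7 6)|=|(0 1 11 8 10 4 7 6 3)|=9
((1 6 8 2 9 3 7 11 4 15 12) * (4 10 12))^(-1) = (1 12 10 11 7 3 9 2 8 6)(4 15)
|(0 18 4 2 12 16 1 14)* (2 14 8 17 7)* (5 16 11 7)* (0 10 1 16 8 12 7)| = 24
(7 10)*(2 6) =[0, 1, 6, 3, 4, 5, 2, 10, 8, 9, 7] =(2 6)(7 10)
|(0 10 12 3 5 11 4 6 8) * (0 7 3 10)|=14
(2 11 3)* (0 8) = (0 8)(2 11 3) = [8, 1, 11, 2, 4, 5, 6, 7, 0, 9, 10, 3]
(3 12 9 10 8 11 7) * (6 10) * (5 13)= [0, 1, 2, 12, 4, 13, 10, 3, 11, 6, 8, 7, 9, 5]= (3 12 9 6 10 8 11 7)(5 13)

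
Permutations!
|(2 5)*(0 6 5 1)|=|(0 6 5 2 1)|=5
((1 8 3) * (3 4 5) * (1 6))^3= ((1 8 4 5 3 6))^3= (1 5)(3 8)(4 6)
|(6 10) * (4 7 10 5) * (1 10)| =6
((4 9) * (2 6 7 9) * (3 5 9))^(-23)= (2 9 3 6 4 5 7)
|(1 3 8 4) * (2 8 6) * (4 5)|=|(1 3 6 2 8 5 4)|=7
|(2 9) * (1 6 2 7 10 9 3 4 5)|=6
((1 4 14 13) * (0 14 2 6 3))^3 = ((0 14 13 1 4 2 6 3))^3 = (0 1 6 14 4 3 13 2)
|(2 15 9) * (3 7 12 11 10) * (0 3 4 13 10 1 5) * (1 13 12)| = 15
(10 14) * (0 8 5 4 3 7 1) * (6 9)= (0 8 5 4 3 7 1)(6 9)(10 14)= [8, 0, 2, 7, 3, 4, 9, 1, 5, 6, 14, 11, 12, 13, 10]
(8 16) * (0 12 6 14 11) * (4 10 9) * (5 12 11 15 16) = [11, 1, 2, 3, 10, 12, 14, 7, 5, 4, 9, 0, 6, 13, 15, 16, 8] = (0 11)(4 10 9)(5 12 6 14 15 16 8)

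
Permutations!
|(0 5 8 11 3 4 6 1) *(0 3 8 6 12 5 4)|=|(0 4 12 5 6 1 3)(8 11)|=14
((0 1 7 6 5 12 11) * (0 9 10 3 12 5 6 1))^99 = (1 7)(3 10 9 11 12)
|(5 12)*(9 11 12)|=|(5 9 11 12)|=4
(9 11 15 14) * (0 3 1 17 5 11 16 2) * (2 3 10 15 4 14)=(0 10 15 2)(1 17 5 11 4 14 9 16 3)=[10, 17, 0, 1, 14, 11, 6, 7, 8, 16, 15, 4, 12, 13, 9, 2, 3, 5]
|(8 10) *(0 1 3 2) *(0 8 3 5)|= 12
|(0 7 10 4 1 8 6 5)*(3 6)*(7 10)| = |(0 10 4 1 8 3 6 5)| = 8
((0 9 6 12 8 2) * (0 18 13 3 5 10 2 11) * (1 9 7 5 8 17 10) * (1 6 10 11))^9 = (0 5 12 11 7 6 17)(1 9 10 2 18 13 3 8)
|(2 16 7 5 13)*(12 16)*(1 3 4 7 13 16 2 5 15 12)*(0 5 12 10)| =12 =|(0 5 16 13 12 2 1 3 4 7 15 10)|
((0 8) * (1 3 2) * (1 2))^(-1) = (0 8)(1 3)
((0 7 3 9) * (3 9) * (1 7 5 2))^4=(0 7 2)(1 5 9)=((0 5 2 1 7 9))^4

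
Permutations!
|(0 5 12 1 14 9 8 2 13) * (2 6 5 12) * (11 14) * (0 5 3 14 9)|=|(0 12 1 11 9 8 6 3 14)(2 13 5)|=9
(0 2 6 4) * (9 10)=(0 2 6 4)(9 10)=[2, 1, 6, 3, 0, 5, 4, 7, 8, 10, 9]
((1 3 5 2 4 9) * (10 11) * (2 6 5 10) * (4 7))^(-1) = (1 9 4 7 2 11 10 3)(5 6)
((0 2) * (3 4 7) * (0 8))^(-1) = (0 8 2)(3 7 4)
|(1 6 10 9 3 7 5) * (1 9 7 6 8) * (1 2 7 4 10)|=|(1 8 2 7 5 9 3 6)(4 10)|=8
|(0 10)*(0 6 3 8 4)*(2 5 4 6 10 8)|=7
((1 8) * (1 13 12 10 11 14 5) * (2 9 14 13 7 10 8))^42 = ((1 2 9 14 5)(7 10 11 13 12 8))^42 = (1 9 5 2 14)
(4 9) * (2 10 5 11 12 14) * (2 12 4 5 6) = (2 10 6)(4 9 5 11)(12 14) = [0, 1, 10, 3, 9, 11, 2, 7, 8, 5, 6, 4, 14, 13, 12]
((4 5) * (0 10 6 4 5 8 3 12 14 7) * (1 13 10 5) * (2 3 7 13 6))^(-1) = (0 7 8 4 6 1 5)(2 10 13 14 12 3)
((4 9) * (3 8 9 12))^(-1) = (3 12 4 9 8)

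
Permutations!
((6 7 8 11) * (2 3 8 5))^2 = ((2 3 8 11 6 7 5))^2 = (2 8 6 5 3 11 7)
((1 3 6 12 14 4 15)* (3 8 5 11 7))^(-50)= ((1 8 5 11 7 3 6 12 14 4 15))^(-50)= (1 3 15 7 4 11 14 5 12 8 6)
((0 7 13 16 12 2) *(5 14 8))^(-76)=(0 13 12)(2 7 16)(5 8 14)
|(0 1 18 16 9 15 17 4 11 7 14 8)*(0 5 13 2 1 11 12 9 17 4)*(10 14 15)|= 17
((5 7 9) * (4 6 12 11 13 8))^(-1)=((4 6 12 11 13 8)(5 7 9))^(-1)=(4 8 13 11 12 6)(5 9 7)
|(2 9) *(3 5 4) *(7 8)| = |(2 9)(3 5 4)(7 8)| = 6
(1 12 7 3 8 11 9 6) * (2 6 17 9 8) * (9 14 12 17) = (1 17 14 12 7 3 2 6)(8 11) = [0, 17, 6, 2, 4, 5, 1, 3, 11, 9, 10, 8, 7, 13, 12, 15, 16, 14]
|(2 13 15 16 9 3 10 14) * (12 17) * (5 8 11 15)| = 22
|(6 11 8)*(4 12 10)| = 3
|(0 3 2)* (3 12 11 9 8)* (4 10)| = 14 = |(0 12 11 9 8 3 2)(4 10)|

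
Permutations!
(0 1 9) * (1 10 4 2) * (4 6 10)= (0 4 2 1 9)(6 10)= [4, 9, 1, 3, 2, 5, 10, 7, 8, 0, 6]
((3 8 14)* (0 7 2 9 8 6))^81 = ((0 7 2 9 8 14 3 6))^81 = (0 7 2 9 8 14 3 6)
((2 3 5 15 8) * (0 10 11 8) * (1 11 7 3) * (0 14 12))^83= (0 3 14 10 5 12 7 15)(1 2 8 11)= ((0 10 7 3 5 15 14 12)(1 11 8 2))^83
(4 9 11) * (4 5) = (4 9 11 5) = [0, 1, 2, 3, 9, 4, 6, 7, 8, 11, 10, 5]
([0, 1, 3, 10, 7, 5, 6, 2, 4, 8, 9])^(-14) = [0, 1, 2, 3, 4, 5, 6, 7, 8, 9, 10]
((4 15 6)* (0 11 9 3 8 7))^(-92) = (0 8 9)(3 11 7)(4 15 6)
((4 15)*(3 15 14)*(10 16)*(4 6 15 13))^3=(3 14 4 13)(6 15)(10 16)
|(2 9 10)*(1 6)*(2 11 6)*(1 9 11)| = 6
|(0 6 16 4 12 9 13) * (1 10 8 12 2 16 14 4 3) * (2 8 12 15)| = 14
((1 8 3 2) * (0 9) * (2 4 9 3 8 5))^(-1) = ((0 3 4 9)(1 5 2))^(-1) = (0 9 4 3)(1 2 5)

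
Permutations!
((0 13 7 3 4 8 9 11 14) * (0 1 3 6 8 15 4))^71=(0 13 7 6 8 9 11 14 1 3)(4 15)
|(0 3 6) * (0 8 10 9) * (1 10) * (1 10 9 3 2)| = |(0 2 1 9)(3 6 8 10)| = 4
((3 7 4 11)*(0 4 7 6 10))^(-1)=((0 4 11 3 6 10))^(-1)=(0 10 6 3 11 4)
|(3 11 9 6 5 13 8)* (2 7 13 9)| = |(2 7 13 8 3 11)(5 9 6)| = 6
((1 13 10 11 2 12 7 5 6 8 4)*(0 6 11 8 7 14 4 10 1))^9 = (14)(1 13)(8 10)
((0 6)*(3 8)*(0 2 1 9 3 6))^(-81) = (1 8)(2 3)(6 9)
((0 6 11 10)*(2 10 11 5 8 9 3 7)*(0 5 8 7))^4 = (11)(0 3 9 8 6)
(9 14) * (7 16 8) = (7 16 8)(9 14) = [0, 1, 2, 3, 4, 5, 6, 16, 7, 14, 10, 11, 12, 13, 9, 15, 8]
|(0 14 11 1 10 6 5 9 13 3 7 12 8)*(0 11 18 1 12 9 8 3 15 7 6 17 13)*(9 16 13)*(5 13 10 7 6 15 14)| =|(0 5 8 11 12 3 15 6 13 14 18 1 7 16 10 17 9)| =17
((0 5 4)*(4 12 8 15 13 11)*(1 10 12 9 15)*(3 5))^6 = ((0 3 5 9 15 13 11 4)(1 10 12 8))^6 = (0 11 15 5)(1 12)(3 4 13 9)(8 10)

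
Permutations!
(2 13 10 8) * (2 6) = (2 13 10 8 6) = [0, 1, 13, 3, 4, 5, 2, 7, 6, 9, 8, 11, 12, 10]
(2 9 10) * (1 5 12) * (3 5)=[0, 3, 9, 5, 4, 12, 6, 7, 8, 10, 2, 11, 1]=(1 3 5 12)(2 9 10)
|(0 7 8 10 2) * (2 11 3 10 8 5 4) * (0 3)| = 8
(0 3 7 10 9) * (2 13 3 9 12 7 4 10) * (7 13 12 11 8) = [9, 1, 12, 4, 10, 5, 6, 2, 7, 0, 11, 8, 13, 3] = (0 9)(2 12 13 3 4 10 11 8 7)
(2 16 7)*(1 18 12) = [0, 18, 16, 3, 4, 5, 6, 2, 8, 9, 10, 11, 1, 13, 14, 15, 7, 17, 12] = (1 18 12)(2 16 7)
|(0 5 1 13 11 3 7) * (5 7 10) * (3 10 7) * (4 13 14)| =21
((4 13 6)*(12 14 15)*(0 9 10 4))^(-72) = (15)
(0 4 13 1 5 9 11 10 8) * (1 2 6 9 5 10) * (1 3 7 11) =(0 4 13 2 6 9 1 10 8)(3 7 11) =[4, 10, 6, 7, 13, 5, 9, 11, 0, 1, 8, 3, 12, 2]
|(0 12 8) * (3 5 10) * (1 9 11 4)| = |(0 12 8)(1 9 11 4)(3 5 10)| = 12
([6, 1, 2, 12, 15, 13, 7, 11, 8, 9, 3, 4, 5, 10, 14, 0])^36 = [0, 1, 2, 12, 4, 13, 6, 7, 8, 9, 3, 11, 5, 10, 14, 15]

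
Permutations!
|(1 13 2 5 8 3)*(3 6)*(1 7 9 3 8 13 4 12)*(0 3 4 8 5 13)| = 10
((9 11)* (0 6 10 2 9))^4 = ((0 6 10 2 9 11))^4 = (0 9 10)(2 6 11)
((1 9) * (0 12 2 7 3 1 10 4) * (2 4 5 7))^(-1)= ((0 12 4)(1 9 10 5 7 3))^(-1)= (0 4 12)(1 3 7 5 10 9)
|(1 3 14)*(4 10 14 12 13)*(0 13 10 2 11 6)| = |(0 13 4 2 11 6)(1 3 12 10 14)| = 30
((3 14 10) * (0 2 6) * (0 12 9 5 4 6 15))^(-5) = (0 2 15)(3 14 10) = ((0 2 15)(3 14 10)(4 6 12 9 5))^(-5)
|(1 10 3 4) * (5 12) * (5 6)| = 12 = |(1 10 3 4)(5 12 6)|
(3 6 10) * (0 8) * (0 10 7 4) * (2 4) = (0 8 10 3 6 7 2 4) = [8, 1, 4, 6, 0, 5, 7, 2, 10, 9, 3]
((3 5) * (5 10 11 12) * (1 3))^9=(1 11)(3 12)(5 10)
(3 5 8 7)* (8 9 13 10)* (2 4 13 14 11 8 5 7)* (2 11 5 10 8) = (2 4 13 8 11)(3 7)(5 9 14) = [0, 1, 4, 7, 13, 9, 6, 3, 11, 14, 10, 2, 12, 8, 5]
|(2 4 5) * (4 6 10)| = 5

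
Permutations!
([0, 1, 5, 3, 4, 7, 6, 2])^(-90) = [0, 1, 2, 3, 4, 5, 6, 7]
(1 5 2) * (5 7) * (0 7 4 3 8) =(0 7 5 2 1 4 3 8) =[7, 4, 1, 8, 3, 2, 6, 5, 0]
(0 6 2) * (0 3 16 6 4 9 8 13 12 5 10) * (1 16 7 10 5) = (0 4 9 8 13 12 1 16 6 2 3 7 10) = [4, 16, 3, 7, 9, 5, 2, 10, 13, 8, 0, 11, 1, 12, 14, 15, 6]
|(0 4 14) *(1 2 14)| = 5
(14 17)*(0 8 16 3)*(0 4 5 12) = (0 8 16 3 4 5 12)(14 17) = [8, 1, 2, 4, 5, 12, 6, 7, 16, 9, 10, 11, 0, 13, 17, 15, 3, 14]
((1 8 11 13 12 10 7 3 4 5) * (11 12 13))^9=(13)(1 8 12 10 7 3 4 5)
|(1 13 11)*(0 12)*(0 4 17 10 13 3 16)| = 10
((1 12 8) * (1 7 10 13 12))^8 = ((7 10 13 12 8))^8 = (7 12 10 8 13)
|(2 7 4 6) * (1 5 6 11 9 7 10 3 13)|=|(1 5 6 2 10 3 13)(4 11 9 7)|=28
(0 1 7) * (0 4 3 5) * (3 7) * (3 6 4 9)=(0 1 6 4 7 9 3 5)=[1, 6, 2, 5, 7, 0, 4, 9, 8, 3]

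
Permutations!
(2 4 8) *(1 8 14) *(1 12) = (1 8 2 4 14 12) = [0, 8, 4, 3, 14, 5, 6, 7, 2, 9, 10, 11, 1, 13, 12]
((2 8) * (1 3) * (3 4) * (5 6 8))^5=(1 3 4)(2 5 6 8)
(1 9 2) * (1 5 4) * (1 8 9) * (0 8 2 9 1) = (9)(0 8 1)(2 5 4) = [8, 0, 5, 3, 2, 4, 6, 7, 1, 9]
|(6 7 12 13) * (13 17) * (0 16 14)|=15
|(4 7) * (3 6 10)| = |(3 6 10)(4 7)| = 6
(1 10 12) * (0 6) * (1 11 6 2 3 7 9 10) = (0 2 3 7 9 10 12 11 6) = [2, 1, 3, 7, 4, 5, 0, 9, 8, 10, 12, 6, 11]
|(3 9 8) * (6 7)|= 6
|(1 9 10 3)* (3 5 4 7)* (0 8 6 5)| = 10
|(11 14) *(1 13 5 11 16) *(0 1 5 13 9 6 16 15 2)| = |(0 1 9 6 16 5 11 14 15 2)| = 10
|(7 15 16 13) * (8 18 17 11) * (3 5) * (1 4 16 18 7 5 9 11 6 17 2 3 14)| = |(1 4 16 13 5 14)(2 3 9 11 8 7 15 18)(6 17)| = 24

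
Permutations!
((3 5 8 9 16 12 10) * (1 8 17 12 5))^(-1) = (1 3 10 12 17 5 16 9 8)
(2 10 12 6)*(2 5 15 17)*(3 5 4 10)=[0, 1, 3, 5, 10, 15, 4, 7, 8, 9, 12, 11, 6, 13, 14, 17, 16, 2]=(2 3 5 15 17)(4 10 12 6)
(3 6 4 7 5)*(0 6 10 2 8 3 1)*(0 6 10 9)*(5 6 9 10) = (0 5 1 9)(2 8 3 10)(4 7 6) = [5, 9, 8, 10, 7, 1, 4, 6, 3, 0, 2]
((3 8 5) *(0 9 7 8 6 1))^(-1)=(0 1 6 3 5 8 7 9)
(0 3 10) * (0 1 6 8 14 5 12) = (0 3 10 1 6 8 14 5 12) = [3, 6, 2, 10, 4, 12, 8, 7, 14, 9, 1, 11, 0, 13, 5]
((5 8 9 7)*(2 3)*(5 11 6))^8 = ((2 3)(5 8 9 7 11 6))^8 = (5 9 11)(6 8 7)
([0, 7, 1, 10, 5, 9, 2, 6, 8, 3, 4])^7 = [0, 2, 6, 4, 9, 3, 7, 1, 8, 10, 5]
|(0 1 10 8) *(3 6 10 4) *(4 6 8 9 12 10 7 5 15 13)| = 30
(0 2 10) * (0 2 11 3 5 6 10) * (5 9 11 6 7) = (0 6 10 2)(3 9 11)(5 7) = [6, 1, 0, 9, 4, 7, 10, 5, 8, 11, 2, 3]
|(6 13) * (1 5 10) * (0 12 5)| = 10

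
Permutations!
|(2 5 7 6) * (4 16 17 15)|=4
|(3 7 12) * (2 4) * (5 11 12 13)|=6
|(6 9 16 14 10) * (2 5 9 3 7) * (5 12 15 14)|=|(2 12 15 14 10 6 3 7)(5 9 16)|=24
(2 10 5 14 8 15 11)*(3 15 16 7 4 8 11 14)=(2 10 5 3 15 14 11)(4 8 16 7)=[0, 1, 10, 15, 8, 3, 6, 4, 16, 9, 5, 2, 12, 13, 11, 14, 7]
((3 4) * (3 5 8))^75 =((3 4 5 8))^75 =(3 8 5 4)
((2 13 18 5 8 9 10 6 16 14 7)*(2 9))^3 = (2 5 13 8 18)(6 7)(9 16)(10 14)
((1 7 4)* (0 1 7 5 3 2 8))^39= (0 3)(1 2)(4 7)(5 8)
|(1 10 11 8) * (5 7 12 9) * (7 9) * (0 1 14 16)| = |(0 1 10 11 8 14 16)(5 9)(7 12)| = 14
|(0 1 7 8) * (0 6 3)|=|(0 1 7 8 6 3)|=6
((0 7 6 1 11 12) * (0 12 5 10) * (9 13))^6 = ((0 7 6 1 11 5 10)(9 13))^6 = (13)(0 10 5 11 1 6 7)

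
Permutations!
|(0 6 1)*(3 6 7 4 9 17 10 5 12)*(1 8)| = 12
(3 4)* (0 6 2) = (0 6 2)(3 4) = [6, 1, 0, 4, 3, 5, 2]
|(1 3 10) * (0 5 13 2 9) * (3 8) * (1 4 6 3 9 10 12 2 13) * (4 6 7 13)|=15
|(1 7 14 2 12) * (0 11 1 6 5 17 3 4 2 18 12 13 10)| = 15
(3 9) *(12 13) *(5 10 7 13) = (3 9)(5 10 7 13 12) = [0, 1, 2, 9, 4, 10, 6, 13, 8, 3, 7, 11, 5, 12]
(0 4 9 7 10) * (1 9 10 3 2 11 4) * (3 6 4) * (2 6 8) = [1, 9, 11, 6, 10, 5, 4, 8, 2, 7, 0, 3] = (0 1 9 7 8 2 11 3 6 4 10)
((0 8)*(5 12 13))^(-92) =(5 12 13)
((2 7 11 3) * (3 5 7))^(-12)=((2 3)(5 7 11))^(-12)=(11)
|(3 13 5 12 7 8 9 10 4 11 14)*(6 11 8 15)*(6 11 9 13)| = 13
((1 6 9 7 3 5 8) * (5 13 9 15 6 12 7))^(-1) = ((1 12 7 3 13 9 5 8)(6 15))^(-1) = (1 8 5 9 13 3 7 12)(6 15)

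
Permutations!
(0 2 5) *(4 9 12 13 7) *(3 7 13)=[2, 1, 5, 7, 9, 0, 6, 4, 8, 12, 10, 11, 3, 13]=(13)(0 2 5)(3 7 4 9 12)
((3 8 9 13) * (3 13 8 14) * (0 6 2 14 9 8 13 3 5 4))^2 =(0 2 5)(3 13 9)(4 6 14)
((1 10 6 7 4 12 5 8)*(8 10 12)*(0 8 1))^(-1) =(0 8)(1 4 7 6 10 5 12) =((0 8)(1 12 5 10 6 7 4))^(-1)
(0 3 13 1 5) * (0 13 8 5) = (0 3 8 5 13 1) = [3, 0, 2, 8, 4, 13, 6, 7, 5, 9, 10, 11, 12, 1]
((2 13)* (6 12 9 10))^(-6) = ((2 13)(6 12 9 10))^(-6) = (13)(6 9)(10 12)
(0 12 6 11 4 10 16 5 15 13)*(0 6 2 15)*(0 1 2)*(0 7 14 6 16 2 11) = (0 12 7 14 6)(1 11 4 10 2 15 13 16 5) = [12, 11, 15, 3, 10, 1, 0, 14, 8, 9, 2, 4, 7, 16, 6, 13, 5]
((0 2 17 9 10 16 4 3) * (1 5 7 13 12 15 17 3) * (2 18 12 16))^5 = ((0 18 12 15 17 9 10 2 3)(1 5 7 13 16 4))^5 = (0 9 18 10 12 2 15 3 17)(1 4 16 13 7 5)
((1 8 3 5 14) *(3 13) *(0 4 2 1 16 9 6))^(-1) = (0 6 9 16 14 5 3 13 8 1 2 4) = ((0 4 2 1 8 13 3 5 14 16 9 6))^(-1)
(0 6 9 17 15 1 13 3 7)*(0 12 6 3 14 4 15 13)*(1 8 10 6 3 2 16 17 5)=(0 2 16 17 13 14 4 15 8 10 6 9 5 1)(3 7 12)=[2, 0, 16, 7, 15, 1, 9, 12, 10, 5, 6, 11, 3, 14, 4, 8, 17, 13]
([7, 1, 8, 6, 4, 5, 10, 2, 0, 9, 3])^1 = [7, 1, 8, 6, 4, 5, 10, 2, 0, 9, 3]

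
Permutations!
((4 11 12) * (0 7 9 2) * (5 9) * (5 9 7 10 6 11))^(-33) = ((0 10 6 11 12 4 5 7 9 2))^(-33) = (0 7 12 10 9 4 6 2 5 11)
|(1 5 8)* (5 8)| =|(1 8)| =2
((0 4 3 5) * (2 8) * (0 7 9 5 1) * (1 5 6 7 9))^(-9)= (0 1 7 6 9 5 3 4)(2 8)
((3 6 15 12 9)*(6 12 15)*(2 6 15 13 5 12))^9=(2 6 15 13 5 12 9 3)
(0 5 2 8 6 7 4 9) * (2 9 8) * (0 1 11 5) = (1 11 5 9)(4 8 6 7) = [0, 11, 2, 3, 8, 9, 7, 4, 6, 1, 10, 5]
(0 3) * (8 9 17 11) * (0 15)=(0 3 15)(8 9 17 11)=[3, 1, 2, 15, 4, 5, 6, 7, 9, 17, 10, 8, 12, 13, 14, 0, 16, 11]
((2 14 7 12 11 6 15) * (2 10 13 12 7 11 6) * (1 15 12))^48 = ((1 15 10 13)(2 14 11)(6 12))^48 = (15)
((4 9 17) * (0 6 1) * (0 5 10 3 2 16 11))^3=(17)(0 5 2)(1 3 11)(6 10 16)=((0 6 1 5 10 3 2 16 11)(4 9 17))^3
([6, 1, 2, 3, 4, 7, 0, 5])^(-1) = (0 6)(5 7)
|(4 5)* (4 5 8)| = |(4 8)| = 2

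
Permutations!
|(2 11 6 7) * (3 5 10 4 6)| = |(2 11 3 5 10 4 6 7)| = 8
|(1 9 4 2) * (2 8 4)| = |(1 9 2)(4 8)| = 6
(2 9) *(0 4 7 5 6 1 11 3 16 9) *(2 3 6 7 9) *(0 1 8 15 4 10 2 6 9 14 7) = (0 10 2 1 11 9 3 16 6 8 15 4 14 7 5) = [10, 11, 1, 16, 14, 0, 8, 5, 15, 3, 2, 9, 12, 13, 7, 4, 6]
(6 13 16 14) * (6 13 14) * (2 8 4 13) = (2 8 4 13 16 6 14) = [0, 1, 8, 3, 13, 5, 14, 7, 4, 9, 10, 11, 12, 16, 2, 15, 6]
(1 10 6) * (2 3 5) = (1 10 6)(2 3 5) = [0, 10, 3, 5, 4, 2, 1, 7, 8, 9, 6]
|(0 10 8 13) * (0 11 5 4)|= |(0 10 8 13 11 5 4)|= 7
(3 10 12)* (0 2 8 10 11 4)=(0 2 8 10 12 3 11 4)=[2, 1, 8, 11, 0, 5, 6, 7, 10, 9, 12, 4, 3]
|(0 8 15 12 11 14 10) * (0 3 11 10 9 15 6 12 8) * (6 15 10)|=10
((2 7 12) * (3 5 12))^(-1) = ((2 7 3 5 12))^(-1) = (2 12 5 3 7)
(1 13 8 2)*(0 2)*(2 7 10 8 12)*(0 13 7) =(1 7 10 8 13 12 2) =[0, 7, 1, 3, 4, 5, 6, 10, 13, 9, 8, 11, 2, 12]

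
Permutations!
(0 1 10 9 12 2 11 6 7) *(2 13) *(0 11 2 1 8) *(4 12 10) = [8, 4, 2, 3, 12, 5, 7, 11, 0, 10, 9, 6, 13, 1] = (0 8)(1 4 12 13)(6 7 11)(9 10)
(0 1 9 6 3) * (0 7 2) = (0 1 9 6 3 7 2) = [1, 9, 0, 7, 4, 5, 3, 2, 8, 6]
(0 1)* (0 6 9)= (0 1 6 9)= [1, 6, 2, 3, 4, 5, 9, 7, 8, 0]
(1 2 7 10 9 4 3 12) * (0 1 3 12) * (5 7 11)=(0 1 2 11 5 7 10 9 4 12 3)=[1, 2, 11, 0, 12, 7, 6, 10, 8, 4, 9, 5, 3]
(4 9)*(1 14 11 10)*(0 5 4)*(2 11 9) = (0 5 4 2 11 10 1 14 9) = [5, 14, 11, 3, 2, 4, 6, 7, 8, 0, 1, 10, 12, 13, 9]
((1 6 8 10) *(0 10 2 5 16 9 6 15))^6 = ((0 10 1 15)(2 5 16 9 6 8))^6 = (16)(0 1)(10 15)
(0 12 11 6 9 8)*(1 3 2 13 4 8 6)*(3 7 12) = (0 3 2 13 4 8)(1 7 12 11)(6 9) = [3, 7, 13, 2, 8, 5, 9, 12, 0, 6, 10, 1, 11, 4]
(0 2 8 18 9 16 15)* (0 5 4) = (0 2 8 18 9 16 15 5 4) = [2, 1, 8, 3, 0, 4, 6, 7, 18, 16, 10, 11, 12, 13, 14, 5, 15, 17, 9]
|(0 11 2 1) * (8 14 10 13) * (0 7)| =20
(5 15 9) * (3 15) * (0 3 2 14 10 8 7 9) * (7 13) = [3, 1, 14, 15, 4, 2, 6, 9, 13, 5, 8, 11, 12, 7, 10, 0] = (0 3 15)(2 14 10 8 13 7 9 5)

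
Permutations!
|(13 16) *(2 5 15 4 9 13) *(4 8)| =|(2 5 15 8 4 9 13 16)| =8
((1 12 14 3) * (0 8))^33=(0 8)(1 12 14 3)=((0 8)(1 12 14 3))^33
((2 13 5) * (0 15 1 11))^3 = ((0 15 1 11)(2 13 5))^3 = (0 11 1 15)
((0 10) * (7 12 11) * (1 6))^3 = ((0 10)(1 6)(7 12 11))^3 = (12)(0 10)(1 6)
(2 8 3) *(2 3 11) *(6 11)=(2 8 6 11)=[0, 1, 8, 3, 4, 5, 11, 7, 6, 9, 10, 2]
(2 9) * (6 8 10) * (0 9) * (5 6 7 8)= (0 9 2)(5 6)(7 8 10)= [9, 1, 0, 3, 4, 6, 5, 8, 10, 2, 7]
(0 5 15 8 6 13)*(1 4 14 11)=[5, 4, 2, 3, 14, 15, 13, 7, 6, 9, 10, 1, 12, 0, 11, 8]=(0 5 15 8 6 13)(1 4 14 11)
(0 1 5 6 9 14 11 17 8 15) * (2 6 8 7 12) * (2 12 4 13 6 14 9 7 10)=(0 1 5 8 15)(2 14 11 17 10)(4 13 6 7)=[1, 5, 14, 3, 13, 8, 7, 4, 15, 9, 2, 17, 12, 6, 11, 0, 16, 10]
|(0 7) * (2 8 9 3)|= |(0 7)(2 8 9 3)|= 4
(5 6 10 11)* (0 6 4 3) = (0 6 10 11 5 4 3) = [6, 1, 2, 0, 3, 4, 10, 7, 8, 9, 11, 5]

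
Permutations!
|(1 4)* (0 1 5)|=|(0 1 4 5)|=4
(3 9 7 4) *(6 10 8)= (3 9 7 4)(6 10 8)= [0, 1, 2, 9, 3, 5, 10, 4, 6, 7, 8]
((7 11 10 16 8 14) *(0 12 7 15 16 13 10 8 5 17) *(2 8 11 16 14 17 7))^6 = (0 12 2 8 17)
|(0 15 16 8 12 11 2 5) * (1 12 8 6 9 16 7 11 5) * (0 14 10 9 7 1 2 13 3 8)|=15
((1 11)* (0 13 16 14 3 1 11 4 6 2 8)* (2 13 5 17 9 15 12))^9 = ((0 5 17 9 15 12 2 8)(1 4 6 13 16 14 3))^9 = (0 5 17 9 15 12 2 8)(1 6 16 3 4 13 14)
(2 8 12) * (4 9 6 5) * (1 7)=(1 7)(2 8 12)(4 9 6 5)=[0, 7, 8, 3, 9, 4, 5, 1, 12, 6, 10, 11, 2]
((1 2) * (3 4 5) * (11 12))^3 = ((1 2)(3 4 5)(11 12))^3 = (1 2)(11 12)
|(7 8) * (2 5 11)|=6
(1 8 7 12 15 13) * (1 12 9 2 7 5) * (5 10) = (1 8 10 5)(2 7 9)(12 15 13) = [0, 8, 7, 3, 4, 1, 6, 9, 10, 2, 5, 11, 15, 12, 14, 13]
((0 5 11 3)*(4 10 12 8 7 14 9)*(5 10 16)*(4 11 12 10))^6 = ((0 4 16 5 12 8 7 14 9 11 3))^6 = (0 7 4 14 16 9 5 11 12 3 8)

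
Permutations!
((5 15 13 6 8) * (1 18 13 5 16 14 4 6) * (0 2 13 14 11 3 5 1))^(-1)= (0 13 2)(1 15 5 3 11 16 8 6 4 14 18)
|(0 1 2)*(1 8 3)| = 5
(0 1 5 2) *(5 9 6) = [1, 9, 0, 3, 4, 2, 5, 7, 8, 6] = (0 1 9 6 5 2)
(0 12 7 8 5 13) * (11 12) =(0 11 12 7 8 5 13) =[11, 1, 2, 3, 4, 13, 6, 8, 5, 9, 10, 12, 7, 0]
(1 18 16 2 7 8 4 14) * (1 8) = (1 18 16 2 7)(4 14 8) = [0, 18, 7, 3, 14, 5, 6, 1, 4, 9, 10, 11, 12, 13, 8, 15, 2, 17, 16]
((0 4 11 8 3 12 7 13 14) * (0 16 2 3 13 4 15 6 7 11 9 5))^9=(0 6 4 5 15 7 9)(2 3 12 11 8 13 14 16)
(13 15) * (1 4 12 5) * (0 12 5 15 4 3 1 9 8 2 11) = [12, 3, 11, 1, 5, 9, 6, 7, 2, 8, 10, 0, 15, 4, 14, 13] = (0 12 15 13 4 5 9 8 2 11)(1 3)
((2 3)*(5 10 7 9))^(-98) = (5 7)(9 10)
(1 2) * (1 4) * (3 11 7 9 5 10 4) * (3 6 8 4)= [0, 2, 6, 11, 1, 10, 8, 9, 4, 5, 3, 7]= (1 2 6 8 4)(3 11 7 9 5 10)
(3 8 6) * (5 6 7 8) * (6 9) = (3 5 9 6)(7 8) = [0, 1, 2, 5, 4, 9, 3, 8, 7, 6]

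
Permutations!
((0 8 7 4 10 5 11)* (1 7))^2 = ((0 8 1 7 4 10 5 11))^2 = (0 1 4 5)(7 10 11 8)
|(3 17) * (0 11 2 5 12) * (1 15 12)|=14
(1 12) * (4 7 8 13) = (1 12)(4 7 8 13) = [0, 12, 2, 3, 7, 5, 6, 8, 13, 9, 10, 11, 1, 4]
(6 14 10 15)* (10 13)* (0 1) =(0 1)(6 14 13 10 15) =[1, 0, 2, 3, 4, 5, 14, 7, 8, 9, 15, 11, 12, 10, 13, 6]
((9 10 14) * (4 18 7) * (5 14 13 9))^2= (4 7 18)(9 13 10)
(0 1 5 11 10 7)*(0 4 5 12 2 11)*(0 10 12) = [1, 0, 11, 3, 5, 10, 6, 4, 8, 9, 7, 12, 2] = (0 1)(2 11 12)(4 5 10 7)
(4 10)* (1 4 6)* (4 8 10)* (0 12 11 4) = [12, 8, 2, 3, 0, 5, 1, 7, 10, 9, 6, 4, 11] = (0 12 11 4)(1 8 10 6)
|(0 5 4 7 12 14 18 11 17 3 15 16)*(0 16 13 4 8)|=30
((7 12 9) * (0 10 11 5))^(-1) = ((0 10 11 5)(7 12 9))^(-1) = (0 5 11 10)(7 9 12)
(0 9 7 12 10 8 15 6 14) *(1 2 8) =(0 9 7 12 10 1 2 8 15 6 14) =[9, 2, 8, 3, 4, 5, 14, 12, 15, 7, 1, 11, 10, 13, 0, 6]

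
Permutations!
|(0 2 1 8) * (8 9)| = |(0 2 1 9 8)| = 5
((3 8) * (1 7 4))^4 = ((1 7 4)(3 8))^4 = (8)(1 7 4)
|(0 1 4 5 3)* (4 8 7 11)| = 8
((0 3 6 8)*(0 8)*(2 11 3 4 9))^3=((0 4 9 2 11 3 6))^3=(0 2 6 9 3 4 11)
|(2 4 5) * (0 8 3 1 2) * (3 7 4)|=|(0 8 7 4 5)(1 2 3)|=15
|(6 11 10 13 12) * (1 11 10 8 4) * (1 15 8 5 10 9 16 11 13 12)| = 42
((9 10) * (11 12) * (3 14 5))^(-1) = ((3 14 5)(9 10)(11 12))^(-1) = (3 5 14)(9 10)(11 12)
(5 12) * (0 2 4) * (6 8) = (0 2 4)(5 12)(6 8) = [2, 1, 4, 3, 0, 12, 8, 7, 6, 9, 10, 11, 5]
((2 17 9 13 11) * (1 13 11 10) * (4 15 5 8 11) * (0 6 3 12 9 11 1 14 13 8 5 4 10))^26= (0 3 9 14)(2 11 17)(6 12 10 13)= ((0 6 3 12 9 10 14 13)(1 8)(2 17 11)(4 15))^26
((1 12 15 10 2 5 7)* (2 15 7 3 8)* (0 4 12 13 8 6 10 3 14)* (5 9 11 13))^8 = ((0 4 12 7 1 5 14)(2 9 11 13 8)(3 6 10 15))^8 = (15)(0 4 12 7 1 5 14)(2 13 9 8 11)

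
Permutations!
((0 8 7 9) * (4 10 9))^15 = ((0 8 7 4 10 9))^15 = (0 4)(7 9)(8 10)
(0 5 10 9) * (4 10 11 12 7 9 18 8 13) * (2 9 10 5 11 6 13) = (0 11 12 7 10 18 8 2 9)(4 5 6 13) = [11, 1, 9, 3, 5, 6, 13, 10, 2, 0, 18, 12, 7, 4, 14, 15, 16, 17, 8]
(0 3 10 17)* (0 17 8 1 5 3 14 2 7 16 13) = (17)(0 14 2 7 16 13)(1 5 3 10 8) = [14, 5, 7, 10, 4, 3, 6, 16, 1, 9, 8, 11, 12, 0, 2, 15, 13, 17]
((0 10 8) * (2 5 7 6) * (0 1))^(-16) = (10)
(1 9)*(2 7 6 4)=[0, 9, 7, 3, 2, 5, 4, 6, 8, 1]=(1 9)(2 7 6 4)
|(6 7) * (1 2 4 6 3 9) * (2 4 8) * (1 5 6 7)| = |(1 4 7 3 9 5 6)(2 8)| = 14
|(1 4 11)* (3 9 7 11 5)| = 7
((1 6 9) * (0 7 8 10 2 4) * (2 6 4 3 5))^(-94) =((0 7 8 10 6 9 1 4)(2 3 5))^(-94) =(0 8 6 1)(2 5 3)(4 7 10 9)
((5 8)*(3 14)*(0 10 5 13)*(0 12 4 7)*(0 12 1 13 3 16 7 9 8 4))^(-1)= ((0 10 5 4 9 8 3 14 16 7 12)(1 13))^(-1)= (0 12 7 16 14 3 8 9 4 5 10)(1 13)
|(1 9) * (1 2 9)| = |(2 9)| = 2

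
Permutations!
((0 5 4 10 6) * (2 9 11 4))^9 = (0 5 2 9 11 4 10 6)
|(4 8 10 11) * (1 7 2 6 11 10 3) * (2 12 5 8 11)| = |(1 7 12 5 8 3)(2 6)(4 11)| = 6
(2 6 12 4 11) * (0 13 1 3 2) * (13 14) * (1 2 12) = [14, 3, 6, 12, 11, 5, 1, 7, 8, 9, 10, 0, 4, 2, 13] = (0 14 13 2 6 1 3 12 4 11)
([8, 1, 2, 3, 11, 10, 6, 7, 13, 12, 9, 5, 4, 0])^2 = [13, 1, 2, 3, 5, 9, 6, 7, 0, 4, 12, 10, 11, 8]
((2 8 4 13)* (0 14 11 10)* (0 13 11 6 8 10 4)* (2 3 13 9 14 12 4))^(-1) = ((0 12 4 11 2 10 9 14 6 8)(3 13))^(-1) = (0 8 6 14 9 10 2 11 4 12)(3 13)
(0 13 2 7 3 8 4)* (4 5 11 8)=[13, 1, 7, 4, 0, 11, 6, 3, 5, 9, 10, 8, 12, 2]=(0 13 2 7 3 4)(5 11 8)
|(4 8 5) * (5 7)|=|(4 8 7 5)|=4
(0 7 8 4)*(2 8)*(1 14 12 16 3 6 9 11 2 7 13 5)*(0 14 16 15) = (0 13 5 1 16 3 6 9 11 2 8 4 14 12 15) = [13, 16, 8, 6, 14, 1, 9, 7, 4, 11, 10, 2, 15, 5, 12, 0, 3]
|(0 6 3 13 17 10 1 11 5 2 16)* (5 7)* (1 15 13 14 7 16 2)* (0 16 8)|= 36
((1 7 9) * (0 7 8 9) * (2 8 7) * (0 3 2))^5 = (1 9 8 2 3 7) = ((1 7 3 2 8 9))^5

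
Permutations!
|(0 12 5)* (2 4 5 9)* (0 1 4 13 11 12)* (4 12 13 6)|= 14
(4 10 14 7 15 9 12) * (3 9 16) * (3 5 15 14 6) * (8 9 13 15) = (3 13 15 16 5 8 9 12 4 10 6)(7 14) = [0, 1, 2, 13, 10, 8, 3, 14, 9, 12, 6, 11, 4, 15, 7, 16, 5]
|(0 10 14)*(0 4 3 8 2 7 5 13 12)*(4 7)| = 28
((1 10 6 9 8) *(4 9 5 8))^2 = (1 6 8 10 5) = ((1 10 6 5 8)(4 9))^2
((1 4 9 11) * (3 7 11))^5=((1 4 9 3 7 11))^5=(1 11 7 3 9 4)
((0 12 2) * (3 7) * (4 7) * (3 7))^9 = ((0 12 2)(3 4))^9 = (12)(3 4)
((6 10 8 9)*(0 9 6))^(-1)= ((0 9)(6 10 8))^(-1)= (0 9)(6 8 10)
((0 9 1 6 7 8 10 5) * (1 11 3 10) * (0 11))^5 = (0 9)(1 6 7 8)(3 10 5 11)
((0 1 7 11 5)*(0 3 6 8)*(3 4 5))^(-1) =((0 1 7 11 3 6 8)(4 5))^(-1) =(0 8 6 3 11 7 1)(4 5)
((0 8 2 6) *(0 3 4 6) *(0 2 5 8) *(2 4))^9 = (2 4 6 3)(5 8)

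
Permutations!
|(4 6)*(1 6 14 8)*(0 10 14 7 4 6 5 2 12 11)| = 18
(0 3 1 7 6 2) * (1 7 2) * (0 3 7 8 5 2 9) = (0 7 6 1 9)(2 3 8 5) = [7, 9, 3, 8, 4, 2, 1, 6, 5, 0]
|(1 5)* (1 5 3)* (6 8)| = 2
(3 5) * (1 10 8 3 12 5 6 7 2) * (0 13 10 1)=(0 13 10 8 3 6 7 2)(5 12)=[13, 1, 0, 6, 4, 12, 7, 2, 3, 9, 8, 11, 5, 10]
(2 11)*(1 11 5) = (1 11 2 5) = [0, 11, 5, 3, 4, 1, 6, 7, 8, 9, 10, 2]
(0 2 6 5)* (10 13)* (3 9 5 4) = (0 2 6 4 3 9 5)(10 13) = [2, 1, 6, 9, 3, 0, 4, 7, 8, 5, 13, 11, 12, 10]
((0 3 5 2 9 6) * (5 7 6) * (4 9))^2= ((0 3 7 6)(2 4 9 5))^2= (0 7)(2 9)(3 6)(4 5)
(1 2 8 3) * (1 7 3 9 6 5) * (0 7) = (0 7 3)(1 2 8 9 6 5) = [7, 2, 8, 0, 4, 1, 5, 3, 9, 6]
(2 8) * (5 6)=[0, 1, 8, 3, 4, 6, 5, 7, 2]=(2 8)(5 6)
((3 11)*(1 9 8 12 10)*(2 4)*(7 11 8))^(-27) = (1 8 7 10 3 9 12 11)(2 4)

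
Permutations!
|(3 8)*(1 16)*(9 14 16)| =|(1 9 14 16)(3 8)| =4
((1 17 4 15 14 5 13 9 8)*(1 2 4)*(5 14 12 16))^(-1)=(1 17)(2 8 9 13 5 16 12 15 4)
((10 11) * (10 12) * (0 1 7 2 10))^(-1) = (0 12 11 10 2 7 1) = ((0 1 7 2 10 11 12))^(-1)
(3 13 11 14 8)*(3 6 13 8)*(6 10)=(3 8 10 6 13 11 14)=[0, 1, 2, 8, 4, 5, 13, 7, 10, 9, 6, 14, 12, 11, 3]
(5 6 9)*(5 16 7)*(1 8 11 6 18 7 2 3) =(1 8 11 6 9 16 2 3)(5 18 7) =[0, 8, 3, 1, 4, 18, 9, 5, 11, 16, 10, 6, 12, 13, 14, 15, 2, 17, 7]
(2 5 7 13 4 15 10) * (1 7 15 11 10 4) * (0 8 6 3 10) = (0 8 6 3 10 2 5 15 4 11)(1 7 13) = [8, 7, 5, 10, 11, 15, 3, 13, 6, 9, 2, 0, 12, 1, 14, 4]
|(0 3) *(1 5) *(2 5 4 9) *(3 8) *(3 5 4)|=|(0 8 5 1 3)(2 4 9)|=15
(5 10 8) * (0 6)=(0 6)(5 10 8)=[6, 1, 2, 3, 4, 10, 0, 7, 5, 9, 8]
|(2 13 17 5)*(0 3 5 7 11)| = |(0 3 5 2 13 17 7 11)| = 8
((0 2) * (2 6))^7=((0 6 2))^7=(0 6 2)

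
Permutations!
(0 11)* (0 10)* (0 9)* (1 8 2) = (0 11 10 9)(1 8 2) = [11, 8, 1, 3, 4, 5, 6, 7, 2, 0, 9, 10]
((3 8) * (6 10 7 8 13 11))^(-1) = (3 8 7 10 6 11 13)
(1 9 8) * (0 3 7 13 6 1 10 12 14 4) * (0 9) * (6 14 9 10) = [3, 0, 2, 7, 10, 5, 1, 13, 6, 8, 12, 11, 9, 14, 4] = (0 3 7 13 14 4 10 12 9 8 6 1)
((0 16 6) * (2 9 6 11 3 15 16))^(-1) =(0 6 9 2)(3 11 16 15) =((0 2 9 6)(3 15 16 11))^(-1)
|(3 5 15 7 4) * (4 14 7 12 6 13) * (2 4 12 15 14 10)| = 21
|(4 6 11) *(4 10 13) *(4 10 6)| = |(6 11)(10 13)| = 2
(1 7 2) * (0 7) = [7, 0, 1, 3, 4, 5, 6, 2] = (0 7 2 1)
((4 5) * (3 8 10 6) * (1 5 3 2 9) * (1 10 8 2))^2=(1 4 2 10)(3 9 6 5)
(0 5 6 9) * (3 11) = (0 5 6 9)(3 11) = [5, 1, 2, 11, 4, 6, 9, 7, 8, 0, 10, 3]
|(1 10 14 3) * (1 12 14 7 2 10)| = |(2 10 7)(3 12 14)| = 3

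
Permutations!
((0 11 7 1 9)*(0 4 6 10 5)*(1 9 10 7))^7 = ((0 11 1 10 5)(4 6 7 9))^7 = (0 1 5 11 10)(4 9 7 6)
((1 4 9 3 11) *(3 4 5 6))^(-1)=(1 11 3 6 5)(4 9)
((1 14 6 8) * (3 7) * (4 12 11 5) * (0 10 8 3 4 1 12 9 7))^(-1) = ((0 10 8 12 11 5 1 14 6 3)(4 9 7))^(-1) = (0 3 6 14 1 5 11 12 8 10)(4 7 9)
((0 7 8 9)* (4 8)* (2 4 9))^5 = (0 9 7)(2 8 4)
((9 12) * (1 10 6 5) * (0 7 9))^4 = (12)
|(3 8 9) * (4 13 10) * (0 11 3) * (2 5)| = 30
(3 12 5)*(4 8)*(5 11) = (3 12 11 5)(4 8) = [0, 1, 2, 12, 8, 3, 6, 7, 4, 9, 10, 5, 11]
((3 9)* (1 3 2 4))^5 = (9)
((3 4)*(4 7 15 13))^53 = (3 13 7 4 15)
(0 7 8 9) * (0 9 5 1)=(9)(0 7 8 5 1)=[7, 0, 2, 3, 4, 1, 6, 8, 5, 9]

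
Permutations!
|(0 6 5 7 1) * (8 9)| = 10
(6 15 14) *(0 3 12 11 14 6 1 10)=(0 3 12 11 14 1 10)(6 15)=[3, 10, 2, 12, 4, 5, 15, 7, 8, 9, 0, 14, 11, 13, 1, 6]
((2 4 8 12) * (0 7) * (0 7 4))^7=((0 4 8 12 2))^7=(0 8 2 4 12)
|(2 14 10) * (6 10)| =4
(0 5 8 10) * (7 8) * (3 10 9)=(0 5 7 8 9 3 10)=[5, 1, 2, 10, 4, 7, 6, 8, 9, 3, 0]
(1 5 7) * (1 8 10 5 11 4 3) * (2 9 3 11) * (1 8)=(1 2 9 3 8 10 5 7)(4 11)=[0, 2, 9, 8, 11, 7, 6, 1, 10, 3, 5, 4]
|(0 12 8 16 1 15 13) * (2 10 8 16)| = |(0 12 16 1 15 13)(2 10 8)| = 6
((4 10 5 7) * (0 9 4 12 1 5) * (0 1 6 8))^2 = (0 4 1 7 6)(5 12 8 9 10)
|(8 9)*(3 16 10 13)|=4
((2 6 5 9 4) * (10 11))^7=(2 5 4 6 9)(10 11)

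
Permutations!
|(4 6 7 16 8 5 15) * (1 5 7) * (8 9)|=|(1 5 15 4 6)(7 16 9 8)|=20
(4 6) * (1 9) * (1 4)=(1 9 4 6)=[0, 9, 2, 3, 6, 5, 1, 7, 8, 4]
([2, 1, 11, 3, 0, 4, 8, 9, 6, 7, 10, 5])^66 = (0 2 11 5 4)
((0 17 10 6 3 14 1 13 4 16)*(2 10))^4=(0 6 13 17 3 4 2 14 16 10 1)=((0 17 2 10 6 3 14 1 13 4 16))^4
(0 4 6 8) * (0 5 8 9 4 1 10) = [1, 10, 2, 3, 6, 8, 9, 7, 5, 4, 0] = (0 1 10)(4 6 9)(5 8)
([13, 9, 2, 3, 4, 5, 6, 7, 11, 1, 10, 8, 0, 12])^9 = [0, 9, 2, 3, 4, 5, 6, 7, 11, 1, 10, 8, 12, 13]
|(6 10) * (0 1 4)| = |(0 1 4)(6 10)| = 6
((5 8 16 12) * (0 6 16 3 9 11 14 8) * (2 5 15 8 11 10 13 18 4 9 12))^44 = ((0 6 16 2 5)(3 12 15 8)(4 9 10 13 18)(11 14))^44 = (0 5 2 16 6)(4 18 13 10 9)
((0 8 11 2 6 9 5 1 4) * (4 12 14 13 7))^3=((0 8 11 2 6 9 5 1 12 14 13 7 4))^3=(0 2 5 14 4 11 9 12 7 8 6 1 13)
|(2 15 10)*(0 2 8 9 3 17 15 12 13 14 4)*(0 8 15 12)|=8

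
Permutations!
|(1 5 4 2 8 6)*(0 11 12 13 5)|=10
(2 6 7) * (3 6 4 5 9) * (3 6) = [0, 1, 4, 3, 5, 9, 7, 2, 8, 6] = (2 4 5 9 6 7)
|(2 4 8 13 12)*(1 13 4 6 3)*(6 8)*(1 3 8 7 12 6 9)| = 6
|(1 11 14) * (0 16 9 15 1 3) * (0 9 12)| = |(0 16 12)(1 11 14 3 9 15)| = 6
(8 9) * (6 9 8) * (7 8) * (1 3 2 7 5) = (1 3 2 7 8 5)(6 9) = [0, 3, 7, 2, 4, 1, 9, 8, 5, 6]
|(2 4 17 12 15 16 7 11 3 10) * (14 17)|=|(2 4 14 17 12 15 16 7 11 3 10)|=11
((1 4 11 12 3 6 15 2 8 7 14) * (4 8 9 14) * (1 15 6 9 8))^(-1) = ((2 8 7 4 11 12 3 9 14 15))^(-1) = (2 15 14 9 3 12 11 4 7 8)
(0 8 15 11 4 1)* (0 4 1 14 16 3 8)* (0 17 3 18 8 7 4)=(0 17 3 7 4 14 16 18 8 15 11 1)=[17, 0, 2, 7, 14, 5, 6, 4, 15, 9, 10, 1, 12, 13, 16, 11, 18, 3, 8]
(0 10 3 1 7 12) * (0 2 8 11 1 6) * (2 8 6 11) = (0 10 3 11 1 7 12 8 2 6) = [10, 7, 6, 11, 4, 5, 0, 12, 2, 9, 3, 1, 8]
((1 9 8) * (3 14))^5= ((1 9 8)(3 14))^5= (1 8 9)(3 14)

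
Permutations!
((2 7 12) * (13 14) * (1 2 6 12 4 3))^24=((1 2 7 4 3)(6 12)(13 14))^24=(14)(1 3 4 7 2)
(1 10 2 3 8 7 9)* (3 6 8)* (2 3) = (1 10 3 2 6 8 7 9) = [0, 10, 6, 2, 4, 5, 8, 9, 7, 1, 3]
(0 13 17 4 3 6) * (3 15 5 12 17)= [13, 1, 2, 6, 15, 12, 0, 7, 8, 9, 10, 11, 17, 3, 14, 5, 16, 4]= (0 13 3 6)(4 15 5 12 17)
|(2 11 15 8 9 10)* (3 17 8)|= |(2 11 15 3 17 8 9 10)|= 8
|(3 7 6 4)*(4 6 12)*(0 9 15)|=|(0 9 15)(3 7 12 4)|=12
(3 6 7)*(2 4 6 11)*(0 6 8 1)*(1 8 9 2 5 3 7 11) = (0 6 11 5 3 1)(2 4 9) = [6, 0, 4, 1, 9, 3, 11, 7, 8, 2, 10, 5]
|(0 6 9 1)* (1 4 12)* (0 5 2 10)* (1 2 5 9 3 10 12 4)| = |(0 6 3 10)(1 9)(2 12)| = 4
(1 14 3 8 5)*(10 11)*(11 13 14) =(1 11 10 13 14 3 8 5) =[0, 11, 2, 8, 4, 1, 6, 7, 5, 9, 13, 10, 12, 14, 3]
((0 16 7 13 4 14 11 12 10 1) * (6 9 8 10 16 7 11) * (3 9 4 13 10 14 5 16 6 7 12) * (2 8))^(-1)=((0 12 6 4 5 16 11 3 9 2 8 14 7 10 1))^(-1)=(0 1 10 7 14 8 2 9 3 11 16 5 4 6 12)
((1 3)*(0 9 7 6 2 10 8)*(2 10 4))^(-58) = ((0 9 7 6 10 8)(1 3)(2 4))^(-58) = (0 7 10)(6 8 9)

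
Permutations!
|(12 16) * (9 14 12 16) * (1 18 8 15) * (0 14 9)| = 12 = |(0 14 12)(1 18 8 15)|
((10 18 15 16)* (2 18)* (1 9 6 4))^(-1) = ((1 9 6 4)(2 18 15 16 10))^(-1) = (1 4 6 9)(2 10 16 15 18)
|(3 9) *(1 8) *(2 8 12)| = |(1 12 2 8)(3 9)| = 4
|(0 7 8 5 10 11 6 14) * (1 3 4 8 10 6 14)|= 30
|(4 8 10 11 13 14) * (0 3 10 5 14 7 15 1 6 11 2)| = |(0 3 10 2)(1 6 11 13 7 15)(4 8 5 14)| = 12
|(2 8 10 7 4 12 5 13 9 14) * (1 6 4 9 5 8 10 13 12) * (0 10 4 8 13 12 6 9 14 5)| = |(0 10 7 14 2 4 1 9 5 6 8 12 13)| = 13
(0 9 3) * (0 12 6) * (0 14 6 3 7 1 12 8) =(0 9 7 1 12 3 8)(6 14) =[9, 12, 2, 8, 4, 5, 14, 1, 0, 7, 10, 11, 3, 13, 6]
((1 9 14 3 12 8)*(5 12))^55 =(1 8 12 5 3 14 9)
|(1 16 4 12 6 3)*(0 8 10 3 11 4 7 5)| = 8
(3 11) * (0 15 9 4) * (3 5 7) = (0 15 9 4)(3 11 5 7) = [15, 1, 2, 11, 0, 7, 6, 3, 8, 4, 10, 5, 12, 13, 14, 9]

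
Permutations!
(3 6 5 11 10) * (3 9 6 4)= (3 4)(5 11 10 9 6)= [0, 1, 2, 4, 3, 11, 5, 7, 8, 6, 9, 10]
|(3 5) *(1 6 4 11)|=|(1 6 4 11)(3 5)|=4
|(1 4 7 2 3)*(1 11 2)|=3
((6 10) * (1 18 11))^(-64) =(1 11 18)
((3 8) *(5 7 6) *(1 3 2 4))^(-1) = (1 4 2 8 3)(5 6 7)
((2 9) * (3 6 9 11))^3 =((2 11 3 6 9))^3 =(2 6 11 9 3)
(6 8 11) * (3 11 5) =(3 11 6 8 5) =[0, 1, 2, 11, 4, 3, 8, 7, 5, 9, 10, 6]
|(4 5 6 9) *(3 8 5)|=6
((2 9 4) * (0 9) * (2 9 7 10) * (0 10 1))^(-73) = (0 1 7)(2 10)(4 9)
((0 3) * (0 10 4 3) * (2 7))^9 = (10)(2 7)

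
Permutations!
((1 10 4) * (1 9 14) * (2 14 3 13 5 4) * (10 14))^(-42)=(14)(3 4 13 9 5)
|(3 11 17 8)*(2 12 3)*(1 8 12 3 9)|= |(1 8 2 3 11 17 12 9)|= 8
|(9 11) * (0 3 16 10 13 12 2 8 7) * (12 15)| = |(0 3 16 10 13 15 12 2 8 7)(9 11)| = 10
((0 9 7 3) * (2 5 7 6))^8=(0 9 6 2 5 7 3)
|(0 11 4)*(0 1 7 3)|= 6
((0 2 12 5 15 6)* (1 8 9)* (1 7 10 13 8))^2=((0 2 12 5 15 6)(7 10 13 8 9))^2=(0 12 15)(2 5 6)(7 13 9 10 8)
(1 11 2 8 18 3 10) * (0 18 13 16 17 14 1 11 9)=(0 18 3 10 11 2 8 13 16 17 14 1 9)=[18, 9, 8, 10, 4, 5, 6, 7, 13, 0, 11, 2, 12, 16, 1, 15, 17, 14, 3]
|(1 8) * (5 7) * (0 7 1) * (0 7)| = 4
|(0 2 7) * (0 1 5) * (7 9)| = 6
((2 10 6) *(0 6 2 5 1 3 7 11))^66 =((0 6 5 1 3 7 11)(2 10))^66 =(0 1 11 5 7 6 3)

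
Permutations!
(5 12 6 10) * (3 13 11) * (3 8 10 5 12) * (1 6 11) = (1 6 5 3 13)(8 10 12 11) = [0, 6, 2, 13, 4, 3, 5, 7, 10, 9, 12, 8, 11, 1]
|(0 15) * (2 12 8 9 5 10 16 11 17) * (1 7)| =|(0 15)(1 7)(2 12 8 9 5 10 16 11 17)| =18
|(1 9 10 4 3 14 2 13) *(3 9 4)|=8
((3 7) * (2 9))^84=(9)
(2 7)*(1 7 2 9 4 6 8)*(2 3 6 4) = (1 7 9 2 3 6 8) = [0, 7, 3, 6, 4, 5, 8, 9, 1, 2]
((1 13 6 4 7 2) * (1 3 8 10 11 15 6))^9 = (15)(1 13)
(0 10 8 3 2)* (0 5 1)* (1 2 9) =[10, 0, 5, 9, 4, 2, 6, 7, 3, 1, 8] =(0 10 8 3 9 1)(2 5)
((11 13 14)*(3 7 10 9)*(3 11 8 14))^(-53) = ((3 7 10 9 11 13)(8 14))^(-53) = (3 7 10 9 11 13)(8 14)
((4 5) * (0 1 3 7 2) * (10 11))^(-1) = (0 2 7 3 1)(4 5)(10 11)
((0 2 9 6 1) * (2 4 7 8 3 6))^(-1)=((0 4 7 8 3 6 1)(2 9))^(-1)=(0 1 6 3 8 7 4)(2 9)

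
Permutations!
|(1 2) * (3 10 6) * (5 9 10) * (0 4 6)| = |(0 4 6 3 5 9 10)(1 2)| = 14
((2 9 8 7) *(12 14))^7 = ((2 9 8 7)(12 14))^7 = (2 7 8 9)(12 14)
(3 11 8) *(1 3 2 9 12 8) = (1 3 11)(2 9 12 8) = [0, 3, 9, 11, 4, 5, 6, 7, 2, 12, 10, 1, 8]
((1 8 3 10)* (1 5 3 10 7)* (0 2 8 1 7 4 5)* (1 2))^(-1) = ((0 1 2 8 10)(3 4 5))^(-1) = (0 10 8 2 1)(3 5 4)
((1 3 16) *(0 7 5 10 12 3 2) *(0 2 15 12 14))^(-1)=(0 14 10 5 7)(1 16 3 12 15)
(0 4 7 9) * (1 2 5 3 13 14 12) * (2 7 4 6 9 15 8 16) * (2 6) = (0 2 5 3 13 14 12 1 7 15 8 16 6 9) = [2, 7, 5, 13, 4, 3, 9, 15, 16, 0, 10, 11, 1, 14, 12, 8, 6]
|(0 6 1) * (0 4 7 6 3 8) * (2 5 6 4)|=|(0 3 8)(1 2 5 6)(4 7)|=12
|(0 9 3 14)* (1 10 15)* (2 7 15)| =|(0 9 3 14)(1 10 2 7 15)| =20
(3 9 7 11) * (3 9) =(7 11 9) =[0, 1, 2, 3, 4, 5, 6, 11, 8, 7, 10, 9]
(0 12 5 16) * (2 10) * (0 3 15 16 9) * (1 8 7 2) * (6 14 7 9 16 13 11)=(0 12 5 16 3 15 13 11 6 14 7 2 10 1 8 9)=[12, 8, 10, 15, 4, 16, 14, 2, 9, 0, 1, 6, 5, 11, 7, 13, 3]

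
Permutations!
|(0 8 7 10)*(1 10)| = |(0 8 7 1 10)| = 5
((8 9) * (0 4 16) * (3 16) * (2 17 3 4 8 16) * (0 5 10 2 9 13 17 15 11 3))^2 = ((0 8 13 17)(2 15 11 3 9 16 5 10))^2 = (0 13)(2 11 9 5)(3 16 10 15)(8 17)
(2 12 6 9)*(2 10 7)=(2 12 6 9 10 7)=[0, 1, 12, 3, 4, 5, 9, 2, 8, 10, 7, 11, 6]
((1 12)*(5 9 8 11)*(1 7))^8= ((1 12 7)(5 9 8 11))^8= (1 7 12)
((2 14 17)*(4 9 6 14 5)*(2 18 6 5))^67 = ((4 9 5)(6 14 17 18))^67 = (4 9 5)(6 18 17 14)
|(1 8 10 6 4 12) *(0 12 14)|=|(0 12 1 8 10 6 4 14)|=8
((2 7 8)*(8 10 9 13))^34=(2 13 10)(7 8 9)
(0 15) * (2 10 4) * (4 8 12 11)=(0 15)(2 10 8 12 11 4)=[15, 1, 10, 3, 2, 5, 6, 7, 12, 9, 8, 4, 11, 13, 14, 0]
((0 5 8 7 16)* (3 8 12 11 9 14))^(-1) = (0 16 7 8 3 14 9 11 12 5)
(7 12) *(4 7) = (4 7 12) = [0, 1, 2, 3, 7, 5, 6, 12, 8, 9, 10, 11, 4]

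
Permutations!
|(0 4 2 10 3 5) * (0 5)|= 5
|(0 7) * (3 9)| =2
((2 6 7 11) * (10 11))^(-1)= (2 11 10 7 6)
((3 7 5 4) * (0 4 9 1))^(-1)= (0 1 9 5 7 3 4)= ((0 4 3 7 5 9 1))^(-1)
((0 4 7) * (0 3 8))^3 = ((0 4 7 3 8))^3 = (0 3 4 8 7)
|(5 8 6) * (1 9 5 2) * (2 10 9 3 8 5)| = |(1 3 8 6 10 9 2)| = 7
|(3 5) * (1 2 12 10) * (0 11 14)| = 12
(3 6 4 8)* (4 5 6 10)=(3 10 4 8)(5 6)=[0, 1, 2, 10, 8, 6, 5, 7, 3, 9, 4]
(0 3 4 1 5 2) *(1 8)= (0 3 4 8 1 5 2)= [3, 5, 0, 4, 8, 2, 6, 7, 1]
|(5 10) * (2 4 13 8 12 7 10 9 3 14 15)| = 12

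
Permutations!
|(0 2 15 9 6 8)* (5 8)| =7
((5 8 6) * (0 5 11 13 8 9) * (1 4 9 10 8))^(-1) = (0 9 4 1 13 11 6 8 10 5) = ((0 5 10 8 6 11 13 1 4 9))^(-1)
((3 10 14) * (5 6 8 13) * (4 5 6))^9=(14)(4 5)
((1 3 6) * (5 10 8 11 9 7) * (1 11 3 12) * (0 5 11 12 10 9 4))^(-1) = ((0 5 9 7 11 4)(1 10 8 3 6 12))^(-1) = (0 4 11 7 9 5)(1 12 6 3 8 10)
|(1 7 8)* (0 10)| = 6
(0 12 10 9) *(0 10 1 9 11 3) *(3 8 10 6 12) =[3, 9, 2, 0, 4, 5, 12, 7, 10, 6, 11, 8, 1] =(0 3)(1 9 6 12)(8 10 11)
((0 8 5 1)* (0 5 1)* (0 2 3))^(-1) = (0 3 2 5 1 8)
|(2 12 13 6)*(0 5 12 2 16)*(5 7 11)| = 8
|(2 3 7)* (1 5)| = |(1 5)(2 3 7)| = 6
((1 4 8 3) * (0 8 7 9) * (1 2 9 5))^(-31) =((0 8 3 2 9)(1 4 7 5))^(-31) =(0 9 2 3 8)(1 4 7 5)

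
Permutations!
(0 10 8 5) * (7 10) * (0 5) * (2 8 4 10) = (0 7 2 8)(4 10) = [7, 1, 8, 3, 10, 5, 6, 2, 0, 9, 4]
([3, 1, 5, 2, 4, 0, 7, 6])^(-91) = [3, 1, 5, 2, 4, 0, 7, 6]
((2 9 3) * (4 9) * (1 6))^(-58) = ((1 6)(2 4 9 3))^(-58) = (2 9)(3 4)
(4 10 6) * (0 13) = [13, 1, 2, 3, 10, 5, 4, 7, 8, 9, 6, 11, 12, 0] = (0 13)(4 10 6)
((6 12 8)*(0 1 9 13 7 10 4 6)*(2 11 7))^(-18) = (0 7)(1 10)(2 12)(4 9)(6 13)(8 11)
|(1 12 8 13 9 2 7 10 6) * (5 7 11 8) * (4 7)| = |(1 12 5 4 7 10 6)(2 11 8 13 9)| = 35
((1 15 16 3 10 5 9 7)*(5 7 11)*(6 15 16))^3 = (1 10 16 7 3)(6 15)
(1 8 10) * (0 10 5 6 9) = (0 10 1 8 5 6 9) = [10, 8, 2, 3, 4, 6, 9, 7, 5, 0, 1]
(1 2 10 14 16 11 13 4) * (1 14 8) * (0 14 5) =(0 14 16 11 13 4 5)(1 2 10 8) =[14, 2, 10, 3, 5, 0, 6, 7, 1, 9, 8, 13, 12, 4, 16, 15, 11]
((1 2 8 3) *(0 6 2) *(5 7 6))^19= (0 6 3 5 2 1 7 8)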